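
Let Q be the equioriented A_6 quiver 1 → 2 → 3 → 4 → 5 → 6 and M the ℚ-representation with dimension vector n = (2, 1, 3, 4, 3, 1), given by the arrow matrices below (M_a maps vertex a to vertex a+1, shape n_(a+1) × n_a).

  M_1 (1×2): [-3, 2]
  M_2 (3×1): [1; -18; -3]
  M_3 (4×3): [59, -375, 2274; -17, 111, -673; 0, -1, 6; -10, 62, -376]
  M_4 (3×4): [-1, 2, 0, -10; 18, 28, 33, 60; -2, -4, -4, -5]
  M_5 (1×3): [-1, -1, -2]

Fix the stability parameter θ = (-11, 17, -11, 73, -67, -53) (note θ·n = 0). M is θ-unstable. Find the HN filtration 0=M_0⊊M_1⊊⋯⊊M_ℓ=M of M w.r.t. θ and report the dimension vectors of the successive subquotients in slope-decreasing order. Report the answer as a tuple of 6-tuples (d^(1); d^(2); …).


Barcode: M ≅ I[1,1], I[1,6], I[3,4], I[3,5], I[4,5]. HN layers by μ_θ (4 steps, strictly decreasing):
  μ^(1)=73; μ^(2)=3; μ^(3)=-41/5; μ^(4)=-11

((0, 0, 0, 1, 0, 0); (0, 0, 0, 2, 2, 0); (0, 1, 1, 1, 1, 1); (2, 0, 2, 0, 0, 0))


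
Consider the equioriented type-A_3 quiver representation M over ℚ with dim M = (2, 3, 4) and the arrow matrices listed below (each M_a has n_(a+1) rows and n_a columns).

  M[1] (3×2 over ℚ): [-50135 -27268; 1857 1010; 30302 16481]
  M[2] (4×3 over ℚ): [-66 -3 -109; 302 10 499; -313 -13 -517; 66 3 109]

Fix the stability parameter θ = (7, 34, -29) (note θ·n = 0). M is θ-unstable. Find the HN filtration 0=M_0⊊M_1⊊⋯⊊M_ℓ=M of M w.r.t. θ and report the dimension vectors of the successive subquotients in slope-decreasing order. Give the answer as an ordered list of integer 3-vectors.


Via rank(M_{q-1}∘⋯∘M_p): M ≅ I[1,3]^2, I[2,3], I[3,3].
μ_θ-semistable layers: μ^(1)=4; μ^(2)=5/2; μ^(3)=-29

((2, 2, 2); (0, 1, 1); (0, 0, 1))


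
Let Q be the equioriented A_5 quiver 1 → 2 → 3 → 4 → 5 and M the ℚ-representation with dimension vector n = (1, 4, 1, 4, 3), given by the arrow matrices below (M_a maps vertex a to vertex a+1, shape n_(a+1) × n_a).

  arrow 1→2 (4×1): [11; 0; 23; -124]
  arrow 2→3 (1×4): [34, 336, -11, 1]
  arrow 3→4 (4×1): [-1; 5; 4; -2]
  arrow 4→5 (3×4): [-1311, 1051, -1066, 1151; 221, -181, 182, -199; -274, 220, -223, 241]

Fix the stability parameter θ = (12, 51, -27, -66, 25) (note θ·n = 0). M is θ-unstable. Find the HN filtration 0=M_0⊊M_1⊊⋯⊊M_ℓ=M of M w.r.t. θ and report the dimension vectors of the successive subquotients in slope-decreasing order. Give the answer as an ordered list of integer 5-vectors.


Via rank(M_{q-1}∘⋯∘M_p): M ≅ I[1,4], I[2,2]^3, I[4,5]^3.
μ_θ-semistable layers: μ^(1)=51; μ^(2)=25; μ^(3)=-15/2; μ^(4)=-66

((0, 3, 0, 0, 0); (0, 0, 0, 0, 3); (1, 1, 1, 1, 0); (0, 0, 0, 3, 0))


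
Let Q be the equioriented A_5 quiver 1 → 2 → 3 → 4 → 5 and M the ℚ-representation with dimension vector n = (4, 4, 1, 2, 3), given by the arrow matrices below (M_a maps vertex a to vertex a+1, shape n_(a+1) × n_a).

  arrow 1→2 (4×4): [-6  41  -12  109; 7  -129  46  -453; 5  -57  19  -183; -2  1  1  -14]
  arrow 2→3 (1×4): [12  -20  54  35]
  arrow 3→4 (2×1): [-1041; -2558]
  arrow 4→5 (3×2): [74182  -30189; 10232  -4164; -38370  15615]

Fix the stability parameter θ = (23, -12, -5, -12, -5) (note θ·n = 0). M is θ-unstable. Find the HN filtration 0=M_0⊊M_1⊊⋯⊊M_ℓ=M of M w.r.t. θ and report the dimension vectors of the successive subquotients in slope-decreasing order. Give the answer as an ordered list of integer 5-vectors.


Interval decomposition of M: I[1,2]^3, I[1,4], I[4,5], I[5,5]^2.
HN type (ℓ=4): μ^(1)=11/2; μ^(2)=-3/2; μ^(3)=-5; μ^(4)=-12

((3, 3, 0, 0, 0); (1, 1, 1, 1, 0); (0, 0, 0, 0, 3); (0, 0, 0, 1, 0))


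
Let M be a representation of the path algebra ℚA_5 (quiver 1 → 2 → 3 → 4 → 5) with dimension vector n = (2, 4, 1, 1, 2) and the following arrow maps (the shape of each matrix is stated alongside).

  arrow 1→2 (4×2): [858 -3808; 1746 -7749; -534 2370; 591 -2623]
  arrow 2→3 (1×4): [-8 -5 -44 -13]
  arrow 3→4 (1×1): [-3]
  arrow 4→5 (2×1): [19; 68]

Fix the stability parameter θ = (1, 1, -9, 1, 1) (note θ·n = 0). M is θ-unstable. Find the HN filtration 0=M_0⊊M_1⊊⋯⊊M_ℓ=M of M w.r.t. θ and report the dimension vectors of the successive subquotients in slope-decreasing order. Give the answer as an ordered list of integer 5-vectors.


Interval decomposition of M: I[1,2], I[1,5], I[2,2]^2, I[5,5].
HN type (ℓ=2): μ^(1)=1; μ^(2)=-7/3

((1, 3, 0, 1, 2); (1, 1, 1, 0, 0))


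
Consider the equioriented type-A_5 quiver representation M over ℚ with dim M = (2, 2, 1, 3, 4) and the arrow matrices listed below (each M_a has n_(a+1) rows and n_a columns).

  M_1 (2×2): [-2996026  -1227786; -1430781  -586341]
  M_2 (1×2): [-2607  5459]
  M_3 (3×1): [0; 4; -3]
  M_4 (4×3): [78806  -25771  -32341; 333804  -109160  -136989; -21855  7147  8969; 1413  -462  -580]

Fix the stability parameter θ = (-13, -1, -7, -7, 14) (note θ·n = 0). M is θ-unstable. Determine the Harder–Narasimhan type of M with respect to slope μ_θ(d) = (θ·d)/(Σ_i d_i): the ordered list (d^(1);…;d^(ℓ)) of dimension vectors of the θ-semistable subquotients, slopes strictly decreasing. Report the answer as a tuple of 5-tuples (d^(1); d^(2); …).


Interval decomposition of M: I[1,1], I[1,5], I[2,2], I[4,5]^2, I[5,5].
HN type (ℓ=5): μ^(1)=14; μ^(2)=-1; μ^(3)=-5; μ^(4)=-7; μ^(5)=-13

((0, 0, 0, 0, 4); (0, 1, 0, 0, 0); (0, 1, 1, 1, 0); (0, 0, 0, 2, 0); (2, 0, 0, 0, 0))


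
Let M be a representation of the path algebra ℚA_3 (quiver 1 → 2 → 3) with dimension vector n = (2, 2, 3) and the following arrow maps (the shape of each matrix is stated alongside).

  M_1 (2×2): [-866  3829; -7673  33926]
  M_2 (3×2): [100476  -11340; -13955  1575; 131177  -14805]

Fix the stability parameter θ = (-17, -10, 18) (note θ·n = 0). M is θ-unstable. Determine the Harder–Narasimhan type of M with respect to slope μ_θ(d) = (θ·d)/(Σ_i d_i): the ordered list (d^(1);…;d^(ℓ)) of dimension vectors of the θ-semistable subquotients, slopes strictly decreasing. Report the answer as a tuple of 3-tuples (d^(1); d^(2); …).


Via rank(M_{q-1}∘⋯∘M_p): M ≅ I[1,2], I[1,3], I[3,3]^2.
μ_θ-semistable layers: μ^(1)=18; μ^(2)=-10; μ^(3)=-17

((0, 0, 3); (0, 2, 0); (2, 0, 0))


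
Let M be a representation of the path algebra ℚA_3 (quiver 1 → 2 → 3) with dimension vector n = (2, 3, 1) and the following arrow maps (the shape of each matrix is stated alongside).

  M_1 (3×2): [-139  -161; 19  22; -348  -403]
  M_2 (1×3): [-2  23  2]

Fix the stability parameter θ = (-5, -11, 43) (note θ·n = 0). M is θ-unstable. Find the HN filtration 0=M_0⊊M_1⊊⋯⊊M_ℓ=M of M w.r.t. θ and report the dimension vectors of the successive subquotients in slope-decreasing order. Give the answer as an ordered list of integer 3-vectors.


Barcode: M ≅ I[1,2], I[1,3], I[2,2]. HN layers by μ_θ (3 steps, strictly decreasing):
  μ^(1)=43; μ^(2)=-8; μ^(3)=-11

((0, 0, 1); (2, 2, 0); (0, 1, 0))


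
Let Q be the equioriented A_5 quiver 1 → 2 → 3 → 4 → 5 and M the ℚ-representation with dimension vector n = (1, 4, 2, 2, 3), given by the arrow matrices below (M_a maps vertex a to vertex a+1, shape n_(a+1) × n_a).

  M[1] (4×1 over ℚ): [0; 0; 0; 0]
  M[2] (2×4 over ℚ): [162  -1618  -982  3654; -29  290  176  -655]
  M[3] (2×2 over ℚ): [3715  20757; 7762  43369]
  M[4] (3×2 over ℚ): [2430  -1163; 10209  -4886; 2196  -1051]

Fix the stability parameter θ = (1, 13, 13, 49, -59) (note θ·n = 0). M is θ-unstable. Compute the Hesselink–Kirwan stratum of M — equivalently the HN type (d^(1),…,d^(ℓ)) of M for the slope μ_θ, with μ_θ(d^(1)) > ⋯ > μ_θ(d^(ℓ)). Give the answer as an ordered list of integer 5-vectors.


Via rank(M_{q-1}∘⋯∘M_p): M ≅ I[1,1], I[2,2]^2, I[2,5]^2, I[5,5].
μ_θ-semistable layers: μ^(1)=13; μ^(2)=4; μ^(3)=1; μ^(4)=-59

((0, 2, 0, 0, 0); (0, 2, 2, 2, 2); (1, 0, 0, 0, 0); (0, 0, 0, 0, 1))


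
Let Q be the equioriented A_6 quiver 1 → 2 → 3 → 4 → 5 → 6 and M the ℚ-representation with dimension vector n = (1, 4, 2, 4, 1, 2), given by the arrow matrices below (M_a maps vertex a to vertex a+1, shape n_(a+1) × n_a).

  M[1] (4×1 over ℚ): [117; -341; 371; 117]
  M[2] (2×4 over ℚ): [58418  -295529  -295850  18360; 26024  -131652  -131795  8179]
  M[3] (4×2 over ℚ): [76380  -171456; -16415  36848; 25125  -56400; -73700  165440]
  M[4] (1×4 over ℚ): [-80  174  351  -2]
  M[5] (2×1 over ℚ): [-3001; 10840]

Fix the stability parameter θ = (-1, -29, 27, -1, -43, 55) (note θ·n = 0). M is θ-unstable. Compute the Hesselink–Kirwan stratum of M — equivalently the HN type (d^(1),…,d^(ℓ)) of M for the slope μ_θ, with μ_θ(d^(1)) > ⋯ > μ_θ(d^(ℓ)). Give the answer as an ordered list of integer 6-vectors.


Via rank(M_{q-1}∘⋯∘M_p): M ≅ I[1,6], I[2,2]^2, I[2,3], I[4,4]^3, I[6,6].
μ_θ-semistable layers: μ^(1)=55; μ^(2)=27; μ^(3)=-1; μ^(4)=-17/3; μ^(5)=-15; μ^(6)=-29

((0, 0, 0, 0, 0, 2); (0, 0, 1, 0, 0, 0); (0, 0, 0, 3, 0, 0); (0, 0, 1, 1, 1, 0); (1, 1, 0, 0, 0, 0); (0, 3, 0, 0, 0, 0))


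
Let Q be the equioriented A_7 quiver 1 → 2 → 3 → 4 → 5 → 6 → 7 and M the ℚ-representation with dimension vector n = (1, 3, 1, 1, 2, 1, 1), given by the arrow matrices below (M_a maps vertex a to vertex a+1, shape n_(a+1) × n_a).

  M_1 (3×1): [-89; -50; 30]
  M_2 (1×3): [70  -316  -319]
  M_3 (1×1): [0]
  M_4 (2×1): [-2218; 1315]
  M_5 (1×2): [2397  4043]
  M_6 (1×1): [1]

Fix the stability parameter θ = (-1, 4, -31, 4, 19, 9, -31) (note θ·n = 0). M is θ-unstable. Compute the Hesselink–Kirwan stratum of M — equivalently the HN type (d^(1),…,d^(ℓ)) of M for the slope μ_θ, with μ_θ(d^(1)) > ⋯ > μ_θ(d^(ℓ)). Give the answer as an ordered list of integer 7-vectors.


Via rank(M_{q-1}∘⋯∘M_p): M ≅ I[1,2], I[2,2], I[2,3], I[4,7], I[5,5].
μ_θ-semistable layers: μ^(1)=19; μ^(2)=4; μ^(3)=1/4; μ^(4)=-1; μ^(5)=-27/2

((0, 0, 0, 0, 1, 0, 0); (0, 2, 0, 0, 0, 0, 0); (0, 0, 0, 1, 1, 1, 1); (1, 0, 0, 0, 0, 0, 0); (0, 1, 1, 0, 0, 0, 0))


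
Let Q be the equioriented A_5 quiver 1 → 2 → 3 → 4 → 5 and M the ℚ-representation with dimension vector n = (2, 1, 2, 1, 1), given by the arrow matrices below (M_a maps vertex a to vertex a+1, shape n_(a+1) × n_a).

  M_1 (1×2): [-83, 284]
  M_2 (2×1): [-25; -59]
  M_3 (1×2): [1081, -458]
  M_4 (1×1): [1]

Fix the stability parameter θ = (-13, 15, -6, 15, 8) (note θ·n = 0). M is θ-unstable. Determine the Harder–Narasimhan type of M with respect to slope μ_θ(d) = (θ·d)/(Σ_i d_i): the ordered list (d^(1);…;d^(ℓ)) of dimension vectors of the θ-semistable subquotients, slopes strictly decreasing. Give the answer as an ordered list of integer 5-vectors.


Interval decomposition of M: I[1,1], I[1,5], I[3,3].
HN type (ℓ=4): μ^(1)=23/2; μ^(2)=9/2; μ^(3)=-6; μ^(4)=-13

((0, 0, 0, 1, 1); (0, 1, 1, 0, 0); (0, 0, 1, 0, 0); (2, 0, 0, 0, 0))


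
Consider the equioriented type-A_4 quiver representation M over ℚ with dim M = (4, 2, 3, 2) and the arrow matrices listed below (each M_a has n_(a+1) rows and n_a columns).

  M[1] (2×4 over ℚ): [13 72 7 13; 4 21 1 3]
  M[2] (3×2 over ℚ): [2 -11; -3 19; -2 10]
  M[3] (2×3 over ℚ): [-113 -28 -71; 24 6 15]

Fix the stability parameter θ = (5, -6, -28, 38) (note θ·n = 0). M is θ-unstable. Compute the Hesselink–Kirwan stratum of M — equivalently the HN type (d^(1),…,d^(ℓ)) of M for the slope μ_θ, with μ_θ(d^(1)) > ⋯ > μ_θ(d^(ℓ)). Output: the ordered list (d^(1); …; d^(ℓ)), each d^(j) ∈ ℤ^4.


Barcode: M ≅ I[1,1]^2, I[1,3], I[1,4], I[3,4]. HN layers by μ_θ (4 steps, strictly decreasing):
  μ^(1)=38; μ^(2)=5; μ^(3)=-29/3; μ^(4)=-28

((0, 0, 0, 2); (2, 0, 0, 0); (2, 2, 2, 0); (0, 0, 1, 0))


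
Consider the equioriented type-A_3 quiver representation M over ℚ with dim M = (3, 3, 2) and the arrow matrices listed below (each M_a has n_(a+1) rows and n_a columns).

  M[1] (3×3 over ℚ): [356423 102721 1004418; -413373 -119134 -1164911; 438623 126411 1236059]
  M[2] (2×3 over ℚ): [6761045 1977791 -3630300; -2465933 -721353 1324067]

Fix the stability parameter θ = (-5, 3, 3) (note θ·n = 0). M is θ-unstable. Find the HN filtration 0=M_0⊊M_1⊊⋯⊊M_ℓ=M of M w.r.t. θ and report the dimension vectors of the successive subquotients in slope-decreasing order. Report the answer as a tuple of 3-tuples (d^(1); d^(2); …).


Interval decomposition of M: I[1,2], I[1,3]^2.
HN type (ℓ=2): μ^(1)=3; μ^(2)=-5

((0, 3, 2); (3, 0, 0))


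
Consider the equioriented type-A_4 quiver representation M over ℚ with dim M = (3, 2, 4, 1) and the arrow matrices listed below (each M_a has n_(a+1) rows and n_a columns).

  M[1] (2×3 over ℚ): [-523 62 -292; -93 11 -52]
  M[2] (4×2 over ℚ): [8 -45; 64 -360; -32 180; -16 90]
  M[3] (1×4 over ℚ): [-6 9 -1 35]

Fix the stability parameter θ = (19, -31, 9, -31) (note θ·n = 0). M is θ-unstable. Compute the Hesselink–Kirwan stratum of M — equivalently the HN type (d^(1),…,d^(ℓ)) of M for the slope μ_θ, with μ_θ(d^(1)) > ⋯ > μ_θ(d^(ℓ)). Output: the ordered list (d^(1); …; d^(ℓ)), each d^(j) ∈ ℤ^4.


Interval decomposition of M: I[1,1], I[1,2], I[1,3], I[3,3]^2, I[3,4].
HN type (ℓ=4): μ^(1)=19; μ^(2)=9; μ^(3)=-6; μ^(4)=-11

((1, 0, 0, 0); (0, 0, 3, 0); (2, 2, 0, 0); (0, 0, 1, 1))


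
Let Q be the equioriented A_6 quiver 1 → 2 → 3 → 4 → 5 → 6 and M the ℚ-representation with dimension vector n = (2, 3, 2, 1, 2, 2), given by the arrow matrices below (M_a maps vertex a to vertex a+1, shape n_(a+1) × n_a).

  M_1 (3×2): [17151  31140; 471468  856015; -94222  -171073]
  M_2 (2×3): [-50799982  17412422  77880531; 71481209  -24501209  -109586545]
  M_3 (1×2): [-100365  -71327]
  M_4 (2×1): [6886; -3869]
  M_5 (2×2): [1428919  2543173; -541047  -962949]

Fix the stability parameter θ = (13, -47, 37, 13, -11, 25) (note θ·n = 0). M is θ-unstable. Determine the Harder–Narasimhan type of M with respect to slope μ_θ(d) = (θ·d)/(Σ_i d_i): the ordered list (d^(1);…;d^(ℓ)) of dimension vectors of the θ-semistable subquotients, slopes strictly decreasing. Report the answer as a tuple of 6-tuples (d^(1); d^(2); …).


Barcode: M ≅ I[1,3], I[1,6], I[2,2], I[5,5], I[6,6]. HN layers by μ_θ (6 steps, strictly decreasing):
  μ^(1)=37; μ^(2)=25; μ^(3)=13; μ^(4)=-11; μ^(5)=-17; μ^(6)=-47

((0, 0, 1, 0, 0, 0); (0, 0, 0, 0, 0, 2); (0, 0, 1, 1, 1, 0); (0, 0, 0, 0, 1, 0); (2, 2, 0, 0, 0, 0); (0, 1, 0, 0, 0, 0))


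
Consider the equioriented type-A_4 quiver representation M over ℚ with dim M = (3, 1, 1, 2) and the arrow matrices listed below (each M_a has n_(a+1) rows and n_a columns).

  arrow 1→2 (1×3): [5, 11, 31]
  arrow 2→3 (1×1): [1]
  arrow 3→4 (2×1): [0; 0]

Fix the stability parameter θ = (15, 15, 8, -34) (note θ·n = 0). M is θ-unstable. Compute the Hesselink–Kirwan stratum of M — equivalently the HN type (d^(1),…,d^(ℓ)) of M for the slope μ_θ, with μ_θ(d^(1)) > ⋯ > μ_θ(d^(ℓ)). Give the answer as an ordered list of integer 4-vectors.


Interval decomposition of M: I[1,1]^2, I[1,3], I[4,4]^2.
HN type (ℓ=3): μ^(1)=15; μ^(2)=38/3; μ^(3)=-34

((2, 0, 0, 0); (1, 1, 1, 0); (0, 0, 0, 2))


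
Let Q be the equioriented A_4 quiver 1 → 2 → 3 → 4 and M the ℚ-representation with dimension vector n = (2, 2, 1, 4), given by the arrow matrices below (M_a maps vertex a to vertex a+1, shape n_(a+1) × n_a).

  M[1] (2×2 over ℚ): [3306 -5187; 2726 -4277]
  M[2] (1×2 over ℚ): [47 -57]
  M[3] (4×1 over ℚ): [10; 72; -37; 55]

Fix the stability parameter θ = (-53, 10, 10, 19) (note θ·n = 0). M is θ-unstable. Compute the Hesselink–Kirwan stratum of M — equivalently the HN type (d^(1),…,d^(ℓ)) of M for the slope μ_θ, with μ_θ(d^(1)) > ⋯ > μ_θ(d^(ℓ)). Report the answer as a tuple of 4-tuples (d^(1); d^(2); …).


Interval decomposition of M: I[1,1], I[1,2], I[2,4], I[4,4]^3.
HN type (ℓ=3): μ^(1)=19; μ^(2)=10; μ^(3)=-53

((0, 0, 0, 4); (0, 2, 1, 0); (2, 0, 0, 0))


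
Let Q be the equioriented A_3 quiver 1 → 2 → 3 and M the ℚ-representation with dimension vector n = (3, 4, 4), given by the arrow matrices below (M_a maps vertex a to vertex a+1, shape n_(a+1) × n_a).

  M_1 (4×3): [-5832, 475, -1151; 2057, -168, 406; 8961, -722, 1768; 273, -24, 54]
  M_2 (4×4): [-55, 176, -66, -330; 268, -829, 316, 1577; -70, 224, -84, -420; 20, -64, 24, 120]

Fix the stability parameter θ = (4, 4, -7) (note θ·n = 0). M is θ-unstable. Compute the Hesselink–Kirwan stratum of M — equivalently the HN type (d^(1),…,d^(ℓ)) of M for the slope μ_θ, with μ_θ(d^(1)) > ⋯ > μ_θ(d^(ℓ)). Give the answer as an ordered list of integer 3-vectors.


Barcode: M ≅ I[1,1], I[1,2], I[1,3], I[2,2], I[2,3], I[3,3]^2. HN layers by μ_θ (4 steps, strictly decreasing):
  μ^(1)=4; μ^(2)=1/3; μ^(3)=-3/2; μ^(4)=-7

((2, 2, 0); (1, 1, 1); (0, 1, 1); (0, 0, 2))


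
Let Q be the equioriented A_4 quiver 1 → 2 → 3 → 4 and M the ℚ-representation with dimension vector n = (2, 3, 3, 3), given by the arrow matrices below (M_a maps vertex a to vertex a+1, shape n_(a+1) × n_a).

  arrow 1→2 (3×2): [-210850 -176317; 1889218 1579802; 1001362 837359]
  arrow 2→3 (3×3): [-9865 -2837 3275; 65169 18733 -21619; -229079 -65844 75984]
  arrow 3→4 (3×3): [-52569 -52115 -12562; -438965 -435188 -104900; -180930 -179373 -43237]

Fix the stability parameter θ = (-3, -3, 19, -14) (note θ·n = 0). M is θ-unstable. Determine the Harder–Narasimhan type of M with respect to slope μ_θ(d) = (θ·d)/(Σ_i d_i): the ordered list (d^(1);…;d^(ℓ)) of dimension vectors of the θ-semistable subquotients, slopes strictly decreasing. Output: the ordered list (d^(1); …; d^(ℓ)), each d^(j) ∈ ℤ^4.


Via rank(M_{q-1}∘⋯∘M_p): M ≅ I[1,4]^2, I[2,2], I[3,4].
μ_θ-semistable layers: μ^(1)=5/2; μ^(2)=-3

((0, 0, 3, 3); (2, 3, 0, 0))


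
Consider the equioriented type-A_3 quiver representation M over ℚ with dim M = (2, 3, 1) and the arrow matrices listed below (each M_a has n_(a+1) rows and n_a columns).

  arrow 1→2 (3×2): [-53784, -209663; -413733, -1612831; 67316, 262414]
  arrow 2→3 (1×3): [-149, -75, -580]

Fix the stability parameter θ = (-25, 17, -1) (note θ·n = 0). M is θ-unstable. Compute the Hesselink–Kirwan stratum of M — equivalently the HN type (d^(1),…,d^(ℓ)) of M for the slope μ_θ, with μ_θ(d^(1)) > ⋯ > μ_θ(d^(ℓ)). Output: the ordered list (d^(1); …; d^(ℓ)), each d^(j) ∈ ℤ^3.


Via rank(M_{q-1}∘⋯∘M_p): M ≅ I[1,2], I[1,3], I[2,2].
μ_θ-semistable layers: μ^(1)=17; μ^(2)=8; μ^(3)=-25

((0, 2, 0); (0, 1, 1); (2, 0, 0))


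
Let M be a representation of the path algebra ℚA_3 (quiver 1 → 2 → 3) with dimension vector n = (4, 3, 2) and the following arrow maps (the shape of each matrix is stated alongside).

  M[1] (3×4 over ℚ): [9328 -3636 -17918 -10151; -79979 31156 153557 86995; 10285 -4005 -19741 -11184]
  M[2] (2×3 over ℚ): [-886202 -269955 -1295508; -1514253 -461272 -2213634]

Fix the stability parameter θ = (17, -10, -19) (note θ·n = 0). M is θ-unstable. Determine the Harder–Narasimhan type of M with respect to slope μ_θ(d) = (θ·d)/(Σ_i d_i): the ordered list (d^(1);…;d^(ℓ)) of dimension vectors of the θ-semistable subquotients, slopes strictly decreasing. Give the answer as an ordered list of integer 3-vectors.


Interval decomposition of M: I[1,1], I[1,2], I[1,3]^2.
HN type (ℓ=3): μ^(1)=17; μ^(2)=7/2; μ^(3)=-4

((1, 0, 0); (1, 1, 0); (2, 2, 2))


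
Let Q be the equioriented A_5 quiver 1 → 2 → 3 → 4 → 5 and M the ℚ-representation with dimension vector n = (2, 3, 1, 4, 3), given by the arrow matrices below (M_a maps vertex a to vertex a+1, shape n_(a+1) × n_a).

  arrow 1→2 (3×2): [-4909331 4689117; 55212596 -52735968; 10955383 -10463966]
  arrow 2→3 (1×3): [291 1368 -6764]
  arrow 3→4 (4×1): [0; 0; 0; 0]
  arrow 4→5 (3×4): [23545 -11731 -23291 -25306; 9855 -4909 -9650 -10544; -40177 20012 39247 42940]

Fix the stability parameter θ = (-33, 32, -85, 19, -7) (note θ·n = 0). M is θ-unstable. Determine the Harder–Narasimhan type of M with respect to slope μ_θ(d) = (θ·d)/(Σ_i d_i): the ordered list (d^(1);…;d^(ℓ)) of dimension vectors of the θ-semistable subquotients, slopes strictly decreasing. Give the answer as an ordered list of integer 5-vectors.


Via rank(M_{q-1}∘⋯∘M_p): M ≅ I[1,2], I[1,3], I[2,2], I[4,4], I[4,5]^3.
μ_θ-semistable layers: μ^(1)=32; μ^(2)=19; μ^(3)=6; μ^(4)=-53/2; μ^(5)=-33

((0, 2, 0, 0, 0); (0, 0, 0, 1, 0); (0, 0, 0, 3, 3); (0, 1, 1, 0, 0); (2, 0, 0, 0, 0))


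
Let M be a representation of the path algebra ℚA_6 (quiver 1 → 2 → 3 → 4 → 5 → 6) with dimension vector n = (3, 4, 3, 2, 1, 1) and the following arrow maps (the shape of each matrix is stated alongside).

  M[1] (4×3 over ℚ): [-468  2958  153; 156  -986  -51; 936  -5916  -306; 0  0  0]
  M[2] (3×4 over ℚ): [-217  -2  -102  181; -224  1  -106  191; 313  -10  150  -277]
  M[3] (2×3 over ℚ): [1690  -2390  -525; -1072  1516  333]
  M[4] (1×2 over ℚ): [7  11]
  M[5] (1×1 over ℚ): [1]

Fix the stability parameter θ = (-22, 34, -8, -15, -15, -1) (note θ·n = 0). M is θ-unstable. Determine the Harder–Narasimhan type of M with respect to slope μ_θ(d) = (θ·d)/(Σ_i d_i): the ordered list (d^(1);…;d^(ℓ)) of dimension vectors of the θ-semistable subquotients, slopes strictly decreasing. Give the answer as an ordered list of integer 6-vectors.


Interval decomposition of M: I[1,1]^2, I[1,6], I[2,2], I[2,3], I[2,4].
HN type (ℓ=5): μ^(1)=34; μ^(2)=13; μ^(3)=11/3; μ^(4)=-1; μ^(5)=-22

((0, 1, 0, 0, 0, 0); (0, 1, 1, 0, 0, 0); (0, 1, 1, 1, 0, 0); (0, 1, 1, 1, 1, 1); (3, 0, 0, 0, 0, 0))


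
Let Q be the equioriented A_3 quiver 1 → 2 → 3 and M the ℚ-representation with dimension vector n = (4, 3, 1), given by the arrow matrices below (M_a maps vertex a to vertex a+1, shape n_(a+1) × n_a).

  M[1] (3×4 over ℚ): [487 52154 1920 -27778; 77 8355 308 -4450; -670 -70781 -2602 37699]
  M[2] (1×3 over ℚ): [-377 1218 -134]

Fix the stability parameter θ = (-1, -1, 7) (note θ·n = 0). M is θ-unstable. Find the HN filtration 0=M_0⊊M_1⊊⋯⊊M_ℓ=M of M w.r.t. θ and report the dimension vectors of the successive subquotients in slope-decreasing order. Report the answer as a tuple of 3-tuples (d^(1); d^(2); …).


Interval decomposition of M: I[1,1], I[1,2]^2, I[1,3].
HN type (ℓ=2): μ^(1)=7; μ^(2)=-1

((0, 0, 1); (4, 3, 0))


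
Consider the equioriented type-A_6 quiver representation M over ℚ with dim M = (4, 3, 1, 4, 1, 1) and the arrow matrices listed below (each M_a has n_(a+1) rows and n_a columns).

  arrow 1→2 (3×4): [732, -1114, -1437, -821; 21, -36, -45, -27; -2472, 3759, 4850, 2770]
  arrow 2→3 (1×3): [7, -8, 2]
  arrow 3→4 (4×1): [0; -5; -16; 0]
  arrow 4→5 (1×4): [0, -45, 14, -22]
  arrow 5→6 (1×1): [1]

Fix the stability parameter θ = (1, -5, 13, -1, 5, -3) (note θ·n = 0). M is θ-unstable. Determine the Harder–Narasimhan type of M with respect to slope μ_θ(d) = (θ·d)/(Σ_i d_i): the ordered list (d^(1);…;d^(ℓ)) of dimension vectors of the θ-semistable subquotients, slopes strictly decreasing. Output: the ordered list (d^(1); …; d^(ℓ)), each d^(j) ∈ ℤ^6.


Barcode: M ≅ I[1,1], I[1,2]^2, I[1,6], I[4,4]^3. HN layers by μ_θ (4 steps, strictly decreasing):
  μ^(1)=7/2; μ^(2)=1; μ^(3)=-1; μ^(4)=-2

((0, 0, 1, 1, 1, 1); (1, 0, 0, 0, 0, 0); (0, 0, 0, 3, 0, 0); (3, 3, 0, 0, 0, 0))


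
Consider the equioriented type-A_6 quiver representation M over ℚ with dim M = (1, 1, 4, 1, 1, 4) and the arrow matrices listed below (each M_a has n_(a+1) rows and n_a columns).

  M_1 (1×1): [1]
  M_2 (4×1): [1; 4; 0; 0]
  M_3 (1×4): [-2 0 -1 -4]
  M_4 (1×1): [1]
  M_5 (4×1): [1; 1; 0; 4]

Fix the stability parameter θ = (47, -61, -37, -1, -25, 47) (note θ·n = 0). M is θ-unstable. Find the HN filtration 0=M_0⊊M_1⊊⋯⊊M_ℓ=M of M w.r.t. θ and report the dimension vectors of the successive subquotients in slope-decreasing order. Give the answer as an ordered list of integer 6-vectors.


Via rank(M_{q-1}∘⋯∘M_p): M ≅ I[1,6], I[3,3]^3, I[6,6]^3.
μ_θ-semistable layers: μ^(1)=47; μ^(2)=-13; μ^(3)=-17; μ^(4)=-37

((0, 0, 0, 0, 0, 4); (0, 0, 0, 1, 1, 0); (1, 1, 1, 0, 0, 0); (0, 0, 3, 0, 0, 0))


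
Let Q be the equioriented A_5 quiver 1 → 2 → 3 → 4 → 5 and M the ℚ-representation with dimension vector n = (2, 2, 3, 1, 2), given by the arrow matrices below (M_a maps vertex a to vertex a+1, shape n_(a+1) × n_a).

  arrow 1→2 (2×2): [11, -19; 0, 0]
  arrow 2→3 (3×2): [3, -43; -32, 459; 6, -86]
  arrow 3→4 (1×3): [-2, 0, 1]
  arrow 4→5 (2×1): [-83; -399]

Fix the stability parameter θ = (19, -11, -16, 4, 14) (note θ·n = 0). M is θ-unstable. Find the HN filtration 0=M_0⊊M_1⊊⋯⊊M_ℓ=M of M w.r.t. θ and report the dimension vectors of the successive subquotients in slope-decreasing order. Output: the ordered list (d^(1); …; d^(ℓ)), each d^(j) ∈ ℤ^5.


Interval decomposition of M: I[1,1], I[1,3], I[2,3], I[3,5], I[5,5].
HN type (ℓ=6): μ^(1)=19; μ^(2)=14; μ^(3)=4; μ^(4)=-8/3; μ^(5)=-27/2; μ^(6)=-16

((1, 0, 0, 0, 0); (0, 0, 0, 0, 2); (0, 0, 0, 1, 0); (1, 1, 1, 0, 0); (0, 1, 1, 0, 0); (0, 0, 1, 0, 0))


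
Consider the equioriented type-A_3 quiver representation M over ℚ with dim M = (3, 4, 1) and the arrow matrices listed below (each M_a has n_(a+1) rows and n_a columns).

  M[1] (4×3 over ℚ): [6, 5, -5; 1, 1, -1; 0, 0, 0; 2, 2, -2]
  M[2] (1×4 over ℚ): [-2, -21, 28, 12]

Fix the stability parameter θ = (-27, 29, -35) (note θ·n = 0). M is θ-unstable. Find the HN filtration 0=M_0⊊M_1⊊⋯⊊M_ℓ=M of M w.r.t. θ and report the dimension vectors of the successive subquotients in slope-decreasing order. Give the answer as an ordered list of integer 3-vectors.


Interval decomposition of M: I[1,1], I[1,2], I[1,3], I[2,2]^2.
HN type (ℓ=3): μ^(1)=29; μ^(2)=-3; μ^(3)=-27

((0, 3, 0); (0, 1, 1); (3, 0, 0))


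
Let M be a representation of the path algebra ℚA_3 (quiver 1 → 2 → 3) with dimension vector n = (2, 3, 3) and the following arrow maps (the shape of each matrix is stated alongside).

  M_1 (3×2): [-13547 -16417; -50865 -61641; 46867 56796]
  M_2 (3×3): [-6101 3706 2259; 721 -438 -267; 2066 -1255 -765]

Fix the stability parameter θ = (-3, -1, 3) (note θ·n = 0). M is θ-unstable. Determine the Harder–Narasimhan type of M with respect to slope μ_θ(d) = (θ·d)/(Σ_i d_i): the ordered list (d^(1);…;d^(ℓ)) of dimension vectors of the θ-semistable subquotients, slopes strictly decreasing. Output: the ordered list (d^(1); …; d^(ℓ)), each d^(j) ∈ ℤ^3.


Interval decomposition of M: I[1,2], I[1,3], I[2,3], I[3,3].
HN type (ℓ=3): μ^(1)=3; μ^(2)=-1; μ^(3)=-3

((0, 0, 3); (0, 3, 0); (2, 0, 0))


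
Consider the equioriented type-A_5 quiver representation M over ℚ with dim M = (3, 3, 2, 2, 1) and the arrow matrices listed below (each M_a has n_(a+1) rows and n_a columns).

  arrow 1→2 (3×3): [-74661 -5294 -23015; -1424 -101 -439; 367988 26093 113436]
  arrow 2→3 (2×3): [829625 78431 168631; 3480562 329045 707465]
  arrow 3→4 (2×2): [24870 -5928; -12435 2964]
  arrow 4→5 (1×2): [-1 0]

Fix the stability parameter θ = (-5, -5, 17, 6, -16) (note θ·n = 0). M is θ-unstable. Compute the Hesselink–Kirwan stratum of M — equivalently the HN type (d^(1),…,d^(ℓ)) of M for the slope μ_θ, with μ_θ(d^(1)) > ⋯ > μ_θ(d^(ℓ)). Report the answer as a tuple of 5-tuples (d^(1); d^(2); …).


Interval decomposition of M: I[1,2], I[1,3], I[1,5], I[4,4].
HN type (ℓ=4): μ^(1)=17; μ^(2)=6; μ^(3)=7/3; μ^(4)=-5

((0, 0, 1, 0, 0); (0, 0, 0, 1, 0); (0, 0, 1, 1, 1); (3, 3, 0, 0, 0))


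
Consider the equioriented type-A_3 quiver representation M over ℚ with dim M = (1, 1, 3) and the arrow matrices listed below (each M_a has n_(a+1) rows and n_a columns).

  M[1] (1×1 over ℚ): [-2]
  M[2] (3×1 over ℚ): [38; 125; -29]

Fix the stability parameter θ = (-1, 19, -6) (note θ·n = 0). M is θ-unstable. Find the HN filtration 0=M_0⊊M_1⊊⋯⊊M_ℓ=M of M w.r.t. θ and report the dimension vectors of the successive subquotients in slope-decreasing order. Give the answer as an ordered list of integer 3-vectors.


Via rank(M_{q-1}∘⋯∘M_p): M ≅ I[1,3], I[3,3]^2.
μ_θ-semistable layers: μ^(1)=13/2; μ^(2)=-1; μ^(3)=-6

((0, 1, 1); (1, 0, 0); (0, 0, 2))


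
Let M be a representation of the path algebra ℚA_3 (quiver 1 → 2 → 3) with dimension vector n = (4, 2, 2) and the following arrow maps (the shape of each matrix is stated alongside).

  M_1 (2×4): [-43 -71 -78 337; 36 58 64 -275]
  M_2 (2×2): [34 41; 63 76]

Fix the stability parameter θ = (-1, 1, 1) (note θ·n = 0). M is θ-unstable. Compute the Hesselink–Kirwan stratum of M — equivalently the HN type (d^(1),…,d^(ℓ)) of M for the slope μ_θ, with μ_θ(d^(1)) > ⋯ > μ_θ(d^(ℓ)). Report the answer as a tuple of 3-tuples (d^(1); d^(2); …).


Barcode: M ≅ I[1,1]^2, I[1,3]^2. HN layers by μ_θ (2 steps, strictly decreasing):
  μ^(1)=1; μ^(2)=-1

((0, 2, 2); (4, 0, 0))


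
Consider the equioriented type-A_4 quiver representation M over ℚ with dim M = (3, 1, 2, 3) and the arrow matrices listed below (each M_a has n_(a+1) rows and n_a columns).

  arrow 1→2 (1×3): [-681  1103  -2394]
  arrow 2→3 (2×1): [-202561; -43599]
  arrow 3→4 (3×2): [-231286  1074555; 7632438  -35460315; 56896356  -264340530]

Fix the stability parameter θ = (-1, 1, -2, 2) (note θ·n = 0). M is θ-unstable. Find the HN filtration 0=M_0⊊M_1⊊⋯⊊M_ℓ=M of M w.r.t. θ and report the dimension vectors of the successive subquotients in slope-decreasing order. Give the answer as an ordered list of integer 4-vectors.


Via rank(M_{q-1}∘⋯∘M_p): M ≅ I[1,1]^2, I[1,4], I[3,3], I[4,4]^2.
μ_θ-semistable layers: μ^(1)=2; μ^(2)=-1/2; μ^(3)=-1; μ^(4)=-2

((0, 0, 0, 3); (0, 1, 1, 0); (3, 0, 0, 0); (0, 0, 1, 0))


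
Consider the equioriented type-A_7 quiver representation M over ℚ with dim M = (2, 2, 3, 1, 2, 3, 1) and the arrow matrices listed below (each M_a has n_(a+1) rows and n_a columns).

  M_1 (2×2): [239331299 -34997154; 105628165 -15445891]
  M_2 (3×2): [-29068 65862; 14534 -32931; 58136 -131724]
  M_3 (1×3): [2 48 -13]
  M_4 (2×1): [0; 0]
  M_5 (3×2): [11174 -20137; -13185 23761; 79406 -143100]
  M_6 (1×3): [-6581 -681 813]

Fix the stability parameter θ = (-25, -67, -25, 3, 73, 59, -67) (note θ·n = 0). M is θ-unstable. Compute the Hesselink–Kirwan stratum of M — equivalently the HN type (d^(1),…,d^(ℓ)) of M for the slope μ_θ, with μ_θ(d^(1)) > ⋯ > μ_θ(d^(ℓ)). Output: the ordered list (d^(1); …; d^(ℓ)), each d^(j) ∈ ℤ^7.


Via rank(M_{q-1}∘⋯∘M_p): M ≅ I[1,2], I[1,4], I[3,3]^2, I[5,6], I[5,7], I[6,6].
μ_θ-semistable layers: μ^(1)=66; μ^(2)=59; μ^(3)=65/3; μ^(4)=3; μ^(5)=-25; μ^(6)=-46

((0, 0, 0, 0, 1, 1, 0); (0, 0, 0, 0, 0, 1, 0); (0, 0, 0, 0, 1, 1, 1); (0, 0, 0, 1, 0, 0, 0); (0, 0, 3, 0, 0, 0, 0); (2, 2, 0, 0, 0, 0, 0))


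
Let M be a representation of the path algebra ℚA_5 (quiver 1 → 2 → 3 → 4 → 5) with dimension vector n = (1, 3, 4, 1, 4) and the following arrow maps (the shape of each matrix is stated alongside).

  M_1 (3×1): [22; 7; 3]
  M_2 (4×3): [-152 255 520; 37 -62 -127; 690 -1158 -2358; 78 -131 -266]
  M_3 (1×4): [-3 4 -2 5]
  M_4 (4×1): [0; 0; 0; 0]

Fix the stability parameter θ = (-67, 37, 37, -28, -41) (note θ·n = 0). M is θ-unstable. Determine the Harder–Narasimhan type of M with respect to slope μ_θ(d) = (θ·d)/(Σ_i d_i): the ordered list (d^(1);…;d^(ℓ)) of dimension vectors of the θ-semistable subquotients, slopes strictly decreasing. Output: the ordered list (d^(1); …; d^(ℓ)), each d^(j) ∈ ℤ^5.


Via rank(M_{q-1}∘⋯∘M_p): M ≅ I[1,4], I[2,2], I[2,3], I[3,3]^2, I[5,5]^4.
μ_θ-semistable layers: μ^(1)=37; μ^(2)=46/3; μ^(3)=-41; μ^(4)=-67

((0, 2, 3, 0, 0); (0, 1, 1, 1, 0); (0, 0, 0, 0, 4); (1, 0, 0, 0, 0))


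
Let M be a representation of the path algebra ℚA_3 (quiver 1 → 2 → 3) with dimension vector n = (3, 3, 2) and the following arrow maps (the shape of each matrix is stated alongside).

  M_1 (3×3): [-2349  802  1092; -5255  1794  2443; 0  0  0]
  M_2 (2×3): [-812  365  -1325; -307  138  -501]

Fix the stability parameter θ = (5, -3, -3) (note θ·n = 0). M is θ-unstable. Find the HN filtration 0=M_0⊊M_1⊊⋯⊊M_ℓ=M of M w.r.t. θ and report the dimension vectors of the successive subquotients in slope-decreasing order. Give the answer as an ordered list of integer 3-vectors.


Interval decomposition of M: I[1,1], I[1,3]^2, I[2,2].
HN type (ℓ=3): μ^(1)=5; μ^(2)=-1/3; μ^(3)=-3

((1, 0, 0); (2, 2, 2); (0, 1, 0))


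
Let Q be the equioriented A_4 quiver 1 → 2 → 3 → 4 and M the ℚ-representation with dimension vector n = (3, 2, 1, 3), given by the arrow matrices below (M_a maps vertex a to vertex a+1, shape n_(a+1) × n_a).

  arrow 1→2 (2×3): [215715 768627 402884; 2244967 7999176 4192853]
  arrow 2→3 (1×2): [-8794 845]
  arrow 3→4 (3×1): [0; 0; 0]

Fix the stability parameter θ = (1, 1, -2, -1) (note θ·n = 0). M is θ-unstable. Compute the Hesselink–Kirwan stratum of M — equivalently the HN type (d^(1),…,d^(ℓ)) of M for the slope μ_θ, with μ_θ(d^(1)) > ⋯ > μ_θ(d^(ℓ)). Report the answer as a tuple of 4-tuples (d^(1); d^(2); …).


Barcode: M ≅ I[1,1], I[1,2], I[1,3], I[4,4]^3. HN layers by μ_θ (3 steps, strictly decreasing):
  μ^(1)=1; μ^(2)=0; μ^(3)=-1

((2, 1, 0, 0); (1, 1, 1, 0); (0, 0, 0, 3))


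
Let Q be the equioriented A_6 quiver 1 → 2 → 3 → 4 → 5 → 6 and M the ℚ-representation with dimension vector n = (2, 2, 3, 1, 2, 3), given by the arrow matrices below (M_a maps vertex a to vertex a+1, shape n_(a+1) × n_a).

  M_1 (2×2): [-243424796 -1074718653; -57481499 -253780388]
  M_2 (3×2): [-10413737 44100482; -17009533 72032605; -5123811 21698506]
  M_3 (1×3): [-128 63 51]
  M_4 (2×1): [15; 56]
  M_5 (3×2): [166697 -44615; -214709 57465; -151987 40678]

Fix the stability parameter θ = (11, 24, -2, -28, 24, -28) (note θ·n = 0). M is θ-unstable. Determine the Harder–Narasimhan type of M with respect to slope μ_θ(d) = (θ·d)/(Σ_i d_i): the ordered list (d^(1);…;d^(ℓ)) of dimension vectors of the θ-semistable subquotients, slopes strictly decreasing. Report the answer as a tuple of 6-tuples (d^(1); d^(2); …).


Interval decomposition of M: I[1,3], I[1,6], I[3,3], I[5,6], I[6,6].
HN type (ℓ=4): μ^(1)=11; μ^(2)=1/6; μ^(3)=-2; μ^(4)=-28

((1, 1, 1, 0, 0, 0); (1, 1, 1, 1, 1, 1); (0, 0, 1, 0, 1, 1); (0, 0, 0, 0, 0, 1))


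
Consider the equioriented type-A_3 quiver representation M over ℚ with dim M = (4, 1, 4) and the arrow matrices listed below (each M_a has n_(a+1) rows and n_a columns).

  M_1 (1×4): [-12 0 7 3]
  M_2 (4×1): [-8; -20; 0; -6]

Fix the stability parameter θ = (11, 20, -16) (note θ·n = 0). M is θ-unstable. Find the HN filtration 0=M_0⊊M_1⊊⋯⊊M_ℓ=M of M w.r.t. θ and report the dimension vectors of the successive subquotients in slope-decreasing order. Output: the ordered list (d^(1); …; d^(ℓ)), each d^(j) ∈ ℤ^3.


Interval decomposition of M: I[1,1]^3, I[1,3], I[3,3]^3.
HN type (ℓ=3): μ^(1)=11; μ^(2)=5; μ^(3)=-16

((3, 0, 0); (1, 1, 1); (0, 0, 3))


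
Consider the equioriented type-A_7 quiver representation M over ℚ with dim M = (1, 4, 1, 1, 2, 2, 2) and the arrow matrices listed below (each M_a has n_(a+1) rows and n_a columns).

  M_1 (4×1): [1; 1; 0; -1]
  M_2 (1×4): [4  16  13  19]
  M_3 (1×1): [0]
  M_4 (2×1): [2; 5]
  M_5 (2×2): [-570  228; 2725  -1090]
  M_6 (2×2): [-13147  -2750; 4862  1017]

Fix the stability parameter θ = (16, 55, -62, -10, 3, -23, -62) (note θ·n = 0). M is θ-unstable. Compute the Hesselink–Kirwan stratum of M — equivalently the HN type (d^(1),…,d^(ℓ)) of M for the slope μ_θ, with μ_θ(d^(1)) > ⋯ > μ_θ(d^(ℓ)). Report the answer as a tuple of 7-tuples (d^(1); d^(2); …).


Barcode: M ≅ I[1,3], I[2,2]^3, I[4,5], I[5,7], I[6,7]. HN layers by μ_θ (5 steps, strictly decreasing):
  μ^(1)=55; μ^(2)=3; μ^(3)=-10; μ^(4)=-82/3; μ^(5)=-85/2

((0, 3, 0, 0, 0, 0, 0); (1, 1, 1, 0, 1, 0, 0); (0, 0, 0, 1, 0, 0, 0); (0, 0, 0, 0, 1, 1, 1); (0, 0, 0, 0, 0, 1, 1))


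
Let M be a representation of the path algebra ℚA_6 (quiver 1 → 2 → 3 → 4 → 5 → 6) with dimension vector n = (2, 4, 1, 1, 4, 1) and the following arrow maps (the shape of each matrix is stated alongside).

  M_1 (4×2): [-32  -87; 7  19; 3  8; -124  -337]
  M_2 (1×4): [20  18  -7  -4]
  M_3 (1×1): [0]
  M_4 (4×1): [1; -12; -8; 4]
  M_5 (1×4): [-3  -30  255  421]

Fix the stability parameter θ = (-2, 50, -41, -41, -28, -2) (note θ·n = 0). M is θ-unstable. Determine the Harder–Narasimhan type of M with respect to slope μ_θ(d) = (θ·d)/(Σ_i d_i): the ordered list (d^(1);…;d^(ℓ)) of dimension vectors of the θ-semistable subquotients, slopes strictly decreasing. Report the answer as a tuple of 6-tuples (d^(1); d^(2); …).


Interval decomposition of M: I[1,2], I[1,3], I[2,2]^2, I[4,6], I[5,5]^3.
HN type (ℓ=5): μ^(1)=50; μ^(2)=9/2; μ^(3)=-2; μ^(4)=-28; μ^(5)=-41

((0, 3, 0, 0, 0, 0); (0, 1, 1, 0, 0, 0); (2, 0, 0, 0, 0, 1); (0, 0, 0, 0, 4, 0); (0, 0, 0, 1, 0, 0))


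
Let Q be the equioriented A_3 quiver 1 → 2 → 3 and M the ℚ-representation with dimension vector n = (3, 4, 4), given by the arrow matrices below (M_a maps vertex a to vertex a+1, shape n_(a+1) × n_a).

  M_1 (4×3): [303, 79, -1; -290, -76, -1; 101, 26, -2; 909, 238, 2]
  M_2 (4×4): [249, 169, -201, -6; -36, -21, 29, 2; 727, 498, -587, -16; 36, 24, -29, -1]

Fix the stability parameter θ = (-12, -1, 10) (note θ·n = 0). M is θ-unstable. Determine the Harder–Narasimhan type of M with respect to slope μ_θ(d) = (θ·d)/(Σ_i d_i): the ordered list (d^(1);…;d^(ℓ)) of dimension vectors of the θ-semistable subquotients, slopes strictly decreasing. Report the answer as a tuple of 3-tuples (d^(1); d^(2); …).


Barcode: M ≅ I[1,3]^3, I[2,3]. HN layers by μ_θ (3 steps, strictly decreasing):
  μ^(1)=10; μ^(2)=-1; μ^(3)=-12

((0, 0, 4); (0, 4, 0); (3, 0, 0))


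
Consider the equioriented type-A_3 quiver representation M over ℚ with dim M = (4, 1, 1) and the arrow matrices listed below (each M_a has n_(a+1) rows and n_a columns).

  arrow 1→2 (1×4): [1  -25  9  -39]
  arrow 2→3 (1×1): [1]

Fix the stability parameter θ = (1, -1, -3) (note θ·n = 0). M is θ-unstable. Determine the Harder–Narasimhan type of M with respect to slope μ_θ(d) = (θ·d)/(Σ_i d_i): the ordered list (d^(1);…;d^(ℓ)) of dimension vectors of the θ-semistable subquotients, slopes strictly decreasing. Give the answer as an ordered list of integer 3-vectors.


Barcode: M ≅ I[1,1]^3, I[1,3]. HN layers by μ_θ (2 steps, strictly decreasing):
  μ^(1)=1; μ^(2)=-1

((3, 0, 0); (1, 1, 1))


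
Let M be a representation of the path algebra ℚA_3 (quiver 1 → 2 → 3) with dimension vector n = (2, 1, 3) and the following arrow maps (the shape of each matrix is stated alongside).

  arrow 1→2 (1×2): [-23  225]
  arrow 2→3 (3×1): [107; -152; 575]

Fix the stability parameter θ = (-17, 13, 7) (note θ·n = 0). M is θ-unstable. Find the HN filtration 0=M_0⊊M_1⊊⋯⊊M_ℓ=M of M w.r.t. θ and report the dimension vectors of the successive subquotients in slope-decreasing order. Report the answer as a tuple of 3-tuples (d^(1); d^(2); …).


Interval decomposition of M: I[1,1], I[1,3], I[3,3]^2.
HN type (ℓ=3): μ^(1)=10; μ^(2)=7; μ^(3)=-17

((0, 1, 1); (0, 0, 2); (2, 0, 0))


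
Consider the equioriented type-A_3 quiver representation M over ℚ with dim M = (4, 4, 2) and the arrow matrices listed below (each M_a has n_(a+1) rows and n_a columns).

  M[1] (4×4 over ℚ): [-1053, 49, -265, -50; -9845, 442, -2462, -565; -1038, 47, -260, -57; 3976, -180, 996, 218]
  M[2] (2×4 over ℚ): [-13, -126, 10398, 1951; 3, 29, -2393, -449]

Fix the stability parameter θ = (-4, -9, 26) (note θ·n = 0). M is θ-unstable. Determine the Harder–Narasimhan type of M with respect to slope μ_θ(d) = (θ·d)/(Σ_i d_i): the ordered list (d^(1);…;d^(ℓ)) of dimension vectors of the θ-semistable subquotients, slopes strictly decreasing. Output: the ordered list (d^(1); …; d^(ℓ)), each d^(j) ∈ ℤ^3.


Interval decomposition of M: I[1,2]^2, I[1,3]^2.
HN type (ℓ=2): μ^(1)=26; μ^(2)=-13/2

((0, 0, 2); (4, 4, 0))
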